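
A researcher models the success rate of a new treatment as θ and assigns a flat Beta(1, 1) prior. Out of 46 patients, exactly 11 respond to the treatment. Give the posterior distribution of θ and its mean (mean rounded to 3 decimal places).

Posterior: Beta(12, 36); mean ≈ 0.250

Observing 11 successes and 35 failures updates Beta(1, 1) by adding the success and failure counts to the two shape parameters: α = 1+11 = 12, β = 1+35 = 36.
Posterior mean = α/(α+β) = 12/48 = 0.250.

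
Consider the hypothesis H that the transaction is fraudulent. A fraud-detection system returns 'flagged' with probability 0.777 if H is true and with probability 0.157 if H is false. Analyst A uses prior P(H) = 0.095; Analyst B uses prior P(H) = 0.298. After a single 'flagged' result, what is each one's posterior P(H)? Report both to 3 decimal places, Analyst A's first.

Analyst A: 0.342; Analyst B: 0.678

The likelihood ratio for a 'flagged' result is 0.777/0.157 = 4.9490.
Analyst A: prior odds 0.095/0.905 = 0.10497; posterior odds 0.51951; posterior probability 0.342.
Analyst B: prior odds 0.298/0.702 = 0.42450; posterior odds 2.1009; posterior probability 0.678.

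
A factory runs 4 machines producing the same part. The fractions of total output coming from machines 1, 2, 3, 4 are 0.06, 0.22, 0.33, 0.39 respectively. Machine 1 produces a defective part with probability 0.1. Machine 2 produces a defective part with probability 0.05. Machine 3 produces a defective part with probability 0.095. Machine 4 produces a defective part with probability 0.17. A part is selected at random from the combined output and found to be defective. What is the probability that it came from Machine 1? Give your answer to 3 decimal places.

Tabulate prior·likelihood by source: [1] prior 0.06, lik 0.1, product 0.006000; [2] prior 0.22, lik 0.05, product 0.01100; [3] prior 0.33, lik 0.095, product 0.03135; [4] prior 0.39, lik 0.17, product 0.06630.
Normalizing constant = 0.11465; the posterior for Machine 1 is its product over the sum, 0.006000/0.11465 = 0.052.

Posterior probability ≈ 0.052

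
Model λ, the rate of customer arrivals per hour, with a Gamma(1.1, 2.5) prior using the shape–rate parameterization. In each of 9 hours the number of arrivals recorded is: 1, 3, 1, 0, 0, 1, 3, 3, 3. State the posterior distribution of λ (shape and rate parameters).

Total count ∑xᵢ = 15 over n = 9 hours.
Gamma is conjugate to the Poisson likelihood: posterior is Gamma(shape = 1.1+15 = 16.1, rate = 2.5+9 = 11.5).

Posterior: Gamma(shape=16.1, rate=11.5)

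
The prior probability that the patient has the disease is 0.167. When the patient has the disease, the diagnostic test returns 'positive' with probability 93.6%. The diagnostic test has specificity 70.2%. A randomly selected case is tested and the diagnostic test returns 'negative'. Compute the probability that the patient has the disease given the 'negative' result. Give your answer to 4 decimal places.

P(H | E) ≈ 0.0179

Write H for 'the patient has the disease'. Prior odds H:¬H = 0.167/0.833 = 0.20048. For the 'negative' outcome, the likelihood ratio is 0.064/0.702 = 0.091168.
Posterior odds = 0.20048 × 0.091168 = 0.018277, so P(H|E) = 0.018277/(1+0.018277) = 0.0179.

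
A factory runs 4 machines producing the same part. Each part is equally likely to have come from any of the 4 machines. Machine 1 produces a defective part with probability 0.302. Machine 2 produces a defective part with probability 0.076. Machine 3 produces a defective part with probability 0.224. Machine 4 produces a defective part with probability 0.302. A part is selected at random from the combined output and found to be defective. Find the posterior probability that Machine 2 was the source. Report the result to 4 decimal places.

Posterior probability ≈ 0.0841

P(defective|M1) = 0.302; P(defective|M2) = 0.076; P(defective|M3) = 0.224; P(defective|M4) = 0.302.
Prior × likelihood for each source: 0.25·0.302=0.07550, 0.25·0.076=0.01900, 0.25·0.224=0.05600, 0.25·0.302=0.07550. Summing gives P(defective) = 0.22600.
P(Machine 2 | defective) = 0.01900 / 0.22600 = 0.0841.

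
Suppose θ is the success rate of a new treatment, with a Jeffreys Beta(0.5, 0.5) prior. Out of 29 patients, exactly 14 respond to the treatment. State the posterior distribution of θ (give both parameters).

Posterior: Beta(14.5, 15.5)

Observing 14 successes and 15 failures updates Beta(0.5, 0.5) by adding the success and failure counts to the two shape parameters: α = 0.5+14 = 14.5, β = 0.5+15 = 15.5.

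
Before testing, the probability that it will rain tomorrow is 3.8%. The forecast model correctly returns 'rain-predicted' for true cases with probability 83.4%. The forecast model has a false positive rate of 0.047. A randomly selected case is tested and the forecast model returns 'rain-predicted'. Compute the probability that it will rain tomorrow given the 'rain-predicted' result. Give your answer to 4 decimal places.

P(H | E) ≈ 0.4121

Let H be the event that it will rain tomorrow. P(H) = 0.038, so P(¬H) = 0.962. With E the 'rain-predicted' result, P(E|H) = 0.834 and P(E|¬H) = 0.047.
P(E) = 0.834·0.038 + 0.047·0.962 = 0.031692 + 0.045214 = 0.076906.
By Bayes' theorem, P(H|E) = 0.031692 / 0.076906 = 0.4121.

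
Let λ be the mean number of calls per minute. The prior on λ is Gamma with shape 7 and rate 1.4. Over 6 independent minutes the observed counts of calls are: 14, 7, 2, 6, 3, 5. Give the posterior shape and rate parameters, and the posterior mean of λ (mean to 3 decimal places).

The Poisson likelihood adds the total count to the shape and the number of exposure periods to the rate. Here ∑xᵢ = 37 and n = 6, so shape 7→44 and rate 1.4→7.4.
E[λ | data] = 44/7.4 = 5.946.

Posterior: Gamma(shape=44, rate=7.4); mean ≈ 5.946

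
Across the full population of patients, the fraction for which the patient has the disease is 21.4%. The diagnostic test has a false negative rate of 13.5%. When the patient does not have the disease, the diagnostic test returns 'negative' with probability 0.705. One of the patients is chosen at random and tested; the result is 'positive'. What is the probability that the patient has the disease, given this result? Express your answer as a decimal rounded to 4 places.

P(H | E) ≈ 0.4439

Let H be the event that the patient has the disease. P(H) = 0.214, so P(¬H) = 0.786. With E the 'positive' result, P(E|H) = 0.865 and P(E|¬H) = 0.295.
P(E) = 0.865·0.214 + 0.295·0.786 = 0.18511 + 0.23187 = 0.41698.
By Bayes' theorem, P(H|E) = 0.18511 / 0.41698 = 0.4439.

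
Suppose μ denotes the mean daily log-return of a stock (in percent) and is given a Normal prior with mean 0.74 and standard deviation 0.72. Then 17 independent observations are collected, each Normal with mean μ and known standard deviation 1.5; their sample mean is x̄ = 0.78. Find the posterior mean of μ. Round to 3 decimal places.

Posterior mean ≈ 0.772

With known σ, the Normal prior is conjugate. Weight on the data is w = (n/σ²)/(n/σ² + 1/τ₀²) = 7.55556/(7.55556+1.92901) = 0.79662.
Posterior mean = w·x̄ + (1−w)·μ₀ = 0.79662·0.78 + 0.20338·0.74 = 0.772.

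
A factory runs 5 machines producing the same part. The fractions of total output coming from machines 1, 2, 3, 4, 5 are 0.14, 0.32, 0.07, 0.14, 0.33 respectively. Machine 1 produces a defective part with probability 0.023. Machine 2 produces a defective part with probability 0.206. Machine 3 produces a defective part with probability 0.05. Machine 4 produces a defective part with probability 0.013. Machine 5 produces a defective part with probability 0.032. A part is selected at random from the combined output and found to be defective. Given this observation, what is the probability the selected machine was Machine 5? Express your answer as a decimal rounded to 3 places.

Posterior probability ≈ 0.124

Tabulate prior·likelihood by source: [1] prior 0.14, lik 0.023, product 0.003220; [2] prior 0.32, lik 0.206, product 0.06592; [3] prior 0.07, lik 0.05, product 0.003500; [4] prior 0.14, lik 0.013, product 0.001820; [5] prior 0.33, lik 0.032, product 0.01056.
Normalizing constant = 0.085020; the posterior for Machine 5 is its product over the sum, 0.01056/0.085020 = 0.124.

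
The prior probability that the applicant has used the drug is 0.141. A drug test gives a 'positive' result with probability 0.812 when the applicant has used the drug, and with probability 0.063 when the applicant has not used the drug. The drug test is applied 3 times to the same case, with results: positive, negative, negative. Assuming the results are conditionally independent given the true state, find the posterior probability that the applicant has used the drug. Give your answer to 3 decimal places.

Posterior P(H) ≈ 0.078

Let H be the event that the applicant has used the drug; start with P(H) = 0.141. P('positive'|H) = 0.812, P('positive'|¬H) = 0.063.
Update on result 1 ('positive'): P(H) ← 0.812·0.1410 / (0.812·0.1410 + 0.063·0.8590) = 0.11449/0.16861 = 0.6790.
Update on result 2 ('negative'): P(H) ← 0.188·0.6790 / (0.188·0.6790 + 0.937·0.3210) = 0.12766/0.42840 = 0.2980.
Update on result 3 ('negative'): P(H) ← 0.188·0.2980 / (0.188·0.2980 + 0.937·0.7020) = 0.056022/0.71381 = 0.0785.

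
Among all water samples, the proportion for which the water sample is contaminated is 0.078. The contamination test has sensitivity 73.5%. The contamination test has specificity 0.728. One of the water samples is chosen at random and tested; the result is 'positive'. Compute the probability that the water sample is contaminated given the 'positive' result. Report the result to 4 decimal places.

P(H | E) ≈ 0.1861

Write H for 'the water sample is contaminated'. Prior odds H:¬H = 0.078/0.922 = 0.084599. For the 'positive' outcome, the likelihood ratio is 0.735/0.272 = 2.7022.
Posterior odds = 0.084599 × 2.7022 = 0.22860, so P(H|E) = 0.22860/(1+0.22860) = 0.1861.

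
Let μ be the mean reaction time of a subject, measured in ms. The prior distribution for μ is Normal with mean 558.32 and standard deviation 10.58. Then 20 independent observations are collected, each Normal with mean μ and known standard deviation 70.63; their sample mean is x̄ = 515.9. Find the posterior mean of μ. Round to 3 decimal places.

Prior precision 1/τ₀² = 1/10.58² = 0.00893364; data precision n/σ² = 20/70.63² = 0.00400914.
Posterior precision = 0.00893364 + 0.00400914 = 0.0129428.
Posterior mean = (0.00893364·558.32 + 0.00400914·515.9) / 0.0129428 = 545.180.

Posterior mean ≈ 545.180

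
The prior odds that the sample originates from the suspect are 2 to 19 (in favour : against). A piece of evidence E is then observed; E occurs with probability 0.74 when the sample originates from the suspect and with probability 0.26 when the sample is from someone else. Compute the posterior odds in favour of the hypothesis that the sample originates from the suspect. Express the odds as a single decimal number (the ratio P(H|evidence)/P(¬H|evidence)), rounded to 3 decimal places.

Prior odds = 2/19 = 0.10526. In log-odds, ln(0.10526) = -2.2513.
Add log likelihood ratio: ln(2.8462) = 1.0460.
Posterior log-odds = -1.2053, so posterior odds = exp(-1.2053) = 0.29960.

Posterior odds ≈ 0.300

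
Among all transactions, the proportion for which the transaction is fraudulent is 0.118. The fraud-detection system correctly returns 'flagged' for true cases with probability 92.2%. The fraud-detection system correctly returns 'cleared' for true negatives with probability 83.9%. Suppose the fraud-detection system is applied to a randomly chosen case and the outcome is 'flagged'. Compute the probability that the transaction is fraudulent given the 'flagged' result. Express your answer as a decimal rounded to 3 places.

P(H | E) ≈ 0.434

Let H be the event that the transaction is fraudulent. P(H) = 0.118, so P(¬H) = 0.882. With E the 'flagged' result, P(E|H) = 0.922 and P(E|¬H) = 0.161.
P(E) = 0.922·0.118 + 0.161·0.882 = 0.10880 + 0.14200 = 0.25080.
By Bayes' theorem, P(H|E) = 0.10880 / 0.25080 = 0.434.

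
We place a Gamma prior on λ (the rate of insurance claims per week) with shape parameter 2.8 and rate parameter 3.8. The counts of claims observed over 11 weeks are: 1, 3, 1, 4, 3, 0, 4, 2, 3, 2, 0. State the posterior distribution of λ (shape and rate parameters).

Posterior: Gamma(shape=25.8, rate=14.8)

The Poisson likelihood adds the total count to the shape and the number of exposure periods to the rate. Here ∑xᵢ = 23 and n = 11, so shape 2.8→25.8 and rate 3.8→14.8.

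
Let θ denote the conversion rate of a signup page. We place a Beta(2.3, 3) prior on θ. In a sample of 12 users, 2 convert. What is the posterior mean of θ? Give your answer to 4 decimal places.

Posterior mean ≈ 0.2486

Observing 2 successes and 10 failures updates Beta(2.3, 3) by adding the success and failure counts to the two shape parameters: α = 2.3+2 = 4.3, β = 3+10 = 13.
E[θ | data] = 4.3/(4.3+13) = 0.2486.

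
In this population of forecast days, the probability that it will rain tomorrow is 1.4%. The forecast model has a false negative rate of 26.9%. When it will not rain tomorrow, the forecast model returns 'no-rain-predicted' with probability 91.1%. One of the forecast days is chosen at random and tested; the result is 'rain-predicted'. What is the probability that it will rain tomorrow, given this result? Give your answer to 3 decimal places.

Let H be the event that it will rain tomorrow. P(H) = 0.014, so P(¬H) = 0.986. With E the 'rain-predicted' result, P(E|H) = 0.731 and P(E|¬H) = 0.089.
P(E) = 0.731·0.014 + 0.089·0.986 = 0.010234 + 0.087754 = 0.097988.
By Bayes' theorem, P(H|E) = 0.010234 / 0.097988 = 0.104.

P(H | E) ≈ 0.104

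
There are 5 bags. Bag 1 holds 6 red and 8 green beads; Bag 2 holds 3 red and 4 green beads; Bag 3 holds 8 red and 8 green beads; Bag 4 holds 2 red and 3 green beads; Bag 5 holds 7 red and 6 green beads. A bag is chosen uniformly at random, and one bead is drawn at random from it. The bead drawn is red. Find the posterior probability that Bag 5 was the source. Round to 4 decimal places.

Tabulate prior·likelihood by source: [1] prior 0.2, lik 0.4286, product 0.08571; [2] prior 0.2, lik 0.4286, product 0.08571; [3] prior 0.2, lik 0.5, product 0.1000; [4] prior 0.2, lik 0.4, product 0.08000; [5] prior 0.2, lik 0.5385, product 0.1077.
Normalizing constant = 0.45912; the posterior for Bag 5 is its product over the sum, 0.1077/0.45912 = 0.2346.

Posterior probability ≈ 0.2346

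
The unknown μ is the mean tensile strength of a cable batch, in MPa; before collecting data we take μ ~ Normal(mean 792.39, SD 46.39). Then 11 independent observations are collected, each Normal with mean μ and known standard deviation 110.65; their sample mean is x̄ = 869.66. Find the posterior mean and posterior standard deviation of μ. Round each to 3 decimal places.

Posterior mean ≈ 843.319; posterior SD ≈ 27.085

Prior precision 1/τ₀² = 1/46.39² = 0.00046468; data precision n/σ² = 11/110.65² = 0.00089844.
Posterior precision = 0.00046468 + 0.00089844 = 0.00136312, giving posterior SD = 1/√0.00136312 = 27.085.
Posterior mean = (0.00046468·792.39 + 0.00089844·869.66) / 0.00136312 = 843.319.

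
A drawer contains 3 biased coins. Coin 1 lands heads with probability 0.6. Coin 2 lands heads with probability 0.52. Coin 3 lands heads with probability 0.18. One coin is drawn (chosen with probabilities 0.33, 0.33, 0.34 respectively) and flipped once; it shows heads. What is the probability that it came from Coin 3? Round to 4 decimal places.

P(heads|C1) = 0.6; P(heads|C2) = 0.52; P(heads|C3) = 0.18.
Prior × likelihood for each source: 0.33·0.6=0.1980, 0.33·0.52=0.1716, 0.34·0.18=0.06120. Summing gives P(heads) = 0.43080.
P(Coin 3 | heads) = 0.06120 / 0.43080 = 0.1421.

Posterior probability ≈ 0.1421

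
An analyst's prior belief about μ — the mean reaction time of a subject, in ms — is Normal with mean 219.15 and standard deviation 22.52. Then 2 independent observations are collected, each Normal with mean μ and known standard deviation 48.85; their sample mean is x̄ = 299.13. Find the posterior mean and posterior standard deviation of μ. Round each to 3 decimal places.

Prior precision 1/τ₀² = 1/22.52² = 0.00197180; data precision n/σ² = 2/48.85² = 0.00083811.
Posterior precision = 0.00197180 + 0.00083811 = 0.00280991, giving posterior SD = 1/√0.00280991 = 18.865.
Posterior mean = (0.00197180·219.15 + 0.00083811·299.13) / 0.00280991 = 243.006.

Posterior mean ≈ 243.006; posterior SD ≈ 18.865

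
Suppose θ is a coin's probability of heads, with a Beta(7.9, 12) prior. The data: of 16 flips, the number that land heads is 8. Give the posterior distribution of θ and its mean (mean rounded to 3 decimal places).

Posterior: Beta(15.9, 20); mean ≈ 0.443

The binomial likelihood is conjugate to the Beta prior: with 8 successes and 8 failures, the posterior is Beta(7.9+8, 12+8) = Beta(15.9, 20).
Posterior mean = α/(α+β) = 15.9/35.9 = 0.443.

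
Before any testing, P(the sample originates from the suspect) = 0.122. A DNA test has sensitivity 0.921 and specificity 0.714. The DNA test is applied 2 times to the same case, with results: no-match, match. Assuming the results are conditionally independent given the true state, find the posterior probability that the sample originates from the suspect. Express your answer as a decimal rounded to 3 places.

Posterior P(H) ≈ 0.047

Let H be the event that the sample originates from the suspect; start with P(H) = 0.122. P('match'|H) = 0.921, P('match'|¬H) = 0.286.
Update on result 1 ('no-match'): P(H) ← 0.079·0.1220 / (0.079·0.1220 + 0.714·0.8780) = 0.0096380/0.63653 = 0.0151.
Update on result 2 ('match'): P(H) ← 0.921·0.0151 / (0.921·0.0151 + 0.286·0.9849) = 0.013945/0.29561 = 0.0472.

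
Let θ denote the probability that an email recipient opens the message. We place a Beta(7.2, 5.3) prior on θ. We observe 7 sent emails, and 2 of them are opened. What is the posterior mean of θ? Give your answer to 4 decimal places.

Posterior mean ≈ 0.4718

The binomial likelihood is conjugate to the Beta prior: with 2 successes and 5 failures, the posterior is Beta(7.2+2, 5.3+5) = Beta(9.2, 10.3).
E[θ | data] = 9.2/(9.2+10.3) = 0.4718.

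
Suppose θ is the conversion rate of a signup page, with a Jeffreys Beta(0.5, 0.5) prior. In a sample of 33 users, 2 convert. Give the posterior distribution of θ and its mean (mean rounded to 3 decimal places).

Posterior: Beta(2.5, 31.5); mean ≈ 0.074

The binomial likelihood is conjugate to the Beta prior: with 2 successes and 31 failures, the posterior is Beta(0.5+2, 0.5+31) = Beta(2.5, 31.5).
Posterior mean = α/(α+β) = 2.5/34 = 0.074.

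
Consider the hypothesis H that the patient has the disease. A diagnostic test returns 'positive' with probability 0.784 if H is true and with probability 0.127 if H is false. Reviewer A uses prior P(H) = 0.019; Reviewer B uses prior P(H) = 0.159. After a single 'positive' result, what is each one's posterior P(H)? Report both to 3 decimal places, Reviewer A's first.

Reviewer A: 0.107; Reviewer B: 0.539

P('+'|H) = 0.784, P('+'|¬H) = 0.127.
Reviewer A: numerator 0.784·0.019 = 0.014896; evidence = 0.014896+0.127·0.981 = 0.13948; posterior = 0.107.
Reviewer B: numerator 0.784·0.159 = 0.12466; evidence = 0.12466+0.127·0.841 = 0.23146; posterior = 0.539.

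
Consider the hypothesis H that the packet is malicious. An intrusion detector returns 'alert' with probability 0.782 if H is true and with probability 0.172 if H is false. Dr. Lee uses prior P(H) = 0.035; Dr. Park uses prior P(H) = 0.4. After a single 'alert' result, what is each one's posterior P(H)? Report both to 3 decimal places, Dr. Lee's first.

P('+'|H) = 0.782, P('+'|¬H) = 0.172.
Dr. Lee: numerator 0.782·0.035 = 0.027370; evidence = 0.027370+0.172·0.965 = 0.19335; posterior = 0.142.
Dr. Park: numerator 0.782·0.4 = 0.31280; evidence = 0.31280+0.172·0.6 = 0.41600; posterior = 0.752.

Dr. Lee: 0.142; Dr. Park: 0.752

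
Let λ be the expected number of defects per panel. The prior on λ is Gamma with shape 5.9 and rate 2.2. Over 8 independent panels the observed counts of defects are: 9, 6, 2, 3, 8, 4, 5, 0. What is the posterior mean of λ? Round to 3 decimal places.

Total count ∑xᵢ = 37 over n = 8 panels.
Gamma is conjugate to the Poisson likelihood: posterior is Gamma(shape = 5.9+37 = 42.9, rate = 2.2+8 = 10.2).
Posterior mean = shape/rate = 42.9/10.2 = 4.206.

Posterior mean ≈ 4.206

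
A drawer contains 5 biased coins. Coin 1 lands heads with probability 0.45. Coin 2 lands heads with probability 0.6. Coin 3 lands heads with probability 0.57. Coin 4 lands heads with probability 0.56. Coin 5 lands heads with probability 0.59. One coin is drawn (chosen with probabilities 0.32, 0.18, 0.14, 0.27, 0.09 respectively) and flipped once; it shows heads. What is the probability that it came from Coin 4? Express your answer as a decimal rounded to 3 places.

P(heads|C1) = 0.45; P(heads|C2) = 0.6; P(heads|C3) = 0.57; P(heads|C4) = 0.56; P(heads|C5) = 0.59.
Prior × likelihood for each source: 0.32·0.45=0.1440, 0.18·0.6=0.1080, 0.14·0.57=0.07980, 0.27·0.56=0.1512, 0.09·0.59=0.05310. Summing gives P(heads) = 0.53610.
P(Coin 4 | heads) = 0.1512 / 0.53610 = 0.282.

Posterior probability ≈ 0.282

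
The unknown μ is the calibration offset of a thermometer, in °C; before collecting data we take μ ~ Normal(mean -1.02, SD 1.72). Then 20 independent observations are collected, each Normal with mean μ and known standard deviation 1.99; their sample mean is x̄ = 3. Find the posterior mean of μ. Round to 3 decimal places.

Prior precision 1/τ₀² = 1/1.72² = 0.338021; data precision n/σ² = 20/1.99² = 5.05038.
Posterior precision = 0.338021 + 5.05038 = 5.38840.
Posterior mean = (0.338021·-1.02 + 5.05038·3) / 5.38840 = 2.748.

Posterior mean ≈ 2.748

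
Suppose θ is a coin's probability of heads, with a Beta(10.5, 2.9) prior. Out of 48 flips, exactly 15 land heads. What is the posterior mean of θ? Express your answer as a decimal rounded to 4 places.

Posterior mean ≈ 0.4153

The binomial likelihood is conjugate to the Beta prior: with 15 successes and 33 failures, the posterior is Beta(10.5+15, 2.9+33) = Beta(25.5, 35.9).
Posterior mean = α/(α+β) = 25.5/61.4 = 0.4153.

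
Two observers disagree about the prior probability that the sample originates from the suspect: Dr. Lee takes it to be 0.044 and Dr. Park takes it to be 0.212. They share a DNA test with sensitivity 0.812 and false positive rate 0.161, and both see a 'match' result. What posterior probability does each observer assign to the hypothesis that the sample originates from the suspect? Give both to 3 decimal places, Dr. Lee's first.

Dr. Lee: 0.188; Dr. Park: 0.576

The likelihood ratio for a 'match' result is 0.812/0.161 = 5.0435.
Dr. Lee: prior odds 0.044/0.956 = 0.046025; posterior odds 0.23213; posterior probability 0.188.
Dr. Park: prior odds 0.212/0.788 = 0.26904; posterior odds 1.3569; posterior probability 0.576.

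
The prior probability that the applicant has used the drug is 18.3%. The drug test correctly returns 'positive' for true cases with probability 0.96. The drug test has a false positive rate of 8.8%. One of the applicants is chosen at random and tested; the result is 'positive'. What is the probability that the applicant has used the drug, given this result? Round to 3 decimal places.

Write H for 'the applicant has used the drug'. Prior odds H:¬H = 0.183/0.817 = 0.22399. For the 'positive' outcome, the likelihood ratio is 0.96/0.088 = 10.909.
Posterior odds = 0.22399 × 10.909 = 2.4435, so P(H|E) = 2.4435/(1+2.4435) = 0.710.

P(H | E) ≈ 0.710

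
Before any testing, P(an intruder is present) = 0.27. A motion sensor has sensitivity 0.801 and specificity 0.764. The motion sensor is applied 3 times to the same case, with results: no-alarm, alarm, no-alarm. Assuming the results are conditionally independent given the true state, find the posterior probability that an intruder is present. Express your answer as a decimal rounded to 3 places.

Posterior P(H) ≈ 0.078

With H the event that an intruder is present, the joint likelihood of the observed sequence is P(data|H) = 0.199·0.801·0.199 = 0.031720 and P(data|¬H) = 0.764·0.236·0.764 = 0.13775.
Bayes: P(H|data) = 0.27·0.031720 / (0.27·0.031720 + 0.73·0.13775) = 0.0085645/0.10912 = 0.0785.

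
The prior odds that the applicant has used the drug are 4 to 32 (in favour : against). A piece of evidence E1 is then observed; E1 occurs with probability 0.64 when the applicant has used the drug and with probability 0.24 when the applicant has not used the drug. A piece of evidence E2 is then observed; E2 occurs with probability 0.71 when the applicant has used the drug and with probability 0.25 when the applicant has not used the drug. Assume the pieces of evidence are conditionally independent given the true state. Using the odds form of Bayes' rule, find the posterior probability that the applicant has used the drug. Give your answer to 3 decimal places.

Posterior probability ≈ 0.486

Prior odds = 4/32 = 0.12500.
Likelihood ratio for E1 = 0.64/0.24 = 2.6667.
Likelihood ratio for E2 = 0.71/0.25 = 2.8400.
Posterior odds = prior odds × LR₁ × LR₂ = 0.94667.
Posterior probability = odds/(1+odds) = 0.94667/1.9467 = 0.486.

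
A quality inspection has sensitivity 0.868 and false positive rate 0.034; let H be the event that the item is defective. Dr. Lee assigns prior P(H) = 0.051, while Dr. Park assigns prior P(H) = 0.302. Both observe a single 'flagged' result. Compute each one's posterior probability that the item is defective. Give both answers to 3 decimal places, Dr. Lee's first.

P('+'|H) = 0.868, P('+'|¬H) = 0.034.
Dr. Lee: numerator 0.868·0.051 = 0.044268; evidence = 0.044268+0.034·0.949 = 0.076534; posterior = 0.578.
Dr. Park: numerator 0.868·0.302 = 0.26214; evidence = 0.26214+0.034·0.698 = 0.28587; posterior = 0.917.

Dr. Lee: 0.578; Dr. Park: 0.917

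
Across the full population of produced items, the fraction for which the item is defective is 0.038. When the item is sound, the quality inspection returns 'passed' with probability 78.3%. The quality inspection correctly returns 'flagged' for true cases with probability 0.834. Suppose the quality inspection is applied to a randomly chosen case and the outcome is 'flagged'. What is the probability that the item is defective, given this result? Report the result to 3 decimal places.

Let H be the event that the item is defective. P(H) = 0.038, so P(¬H) = 0.962. With E the 'flagged' result, P(E|H) = 0.834 and P(E|¬H) = 0.217.
P(E) = 0.834·0.038 + 0.217·0.962 = 0.031692 + 0.20875 = 0.24045.
By Bayes' theorem, P(H|E) = 0.031692 / 0.24045 = 0.132.

P(H | E) ≈ 0.132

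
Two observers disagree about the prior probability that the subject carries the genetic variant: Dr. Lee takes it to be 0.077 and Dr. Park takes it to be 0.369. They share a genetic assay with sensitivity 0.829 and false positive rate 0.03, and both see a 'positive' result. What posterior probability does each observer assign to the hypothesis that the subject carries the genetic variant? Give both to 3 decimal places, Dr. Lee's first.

Dr. Lee: 0.697; Dr. Park: 0.942

The likelihood ratio for a 'positive' result is 0.829/0.03 = 27.633.
Dr. Lee: prior odds 0.077/0.923 = 0.083424; posterior odds 2.3053; posterior probability 0.697.
Dr. Park: prior odds 0.369/0.631 = 0.58479; posterior odds 16.160; posterior probability 0.942.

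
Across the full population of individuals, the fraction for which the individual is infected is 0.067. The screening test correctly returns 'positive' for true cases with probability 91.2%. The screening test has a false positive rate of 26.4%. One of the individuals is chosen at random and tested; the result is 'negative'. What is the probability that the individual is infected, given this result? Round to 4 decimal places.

P(H | E) ≈ 0.0085

Write H for 'the individual is infected'. Prior odds H:¬H = 0.067/0.933 = 0.071811. For the 'negative' outcome, the likelihood ratio is 0.088/0.736 = 0.11957.
Posterior odds = 0.071811 × 0.11957 = 0.0085861, so P(H|E) = 0.0085861/(1+0.0085861) = 0.0085.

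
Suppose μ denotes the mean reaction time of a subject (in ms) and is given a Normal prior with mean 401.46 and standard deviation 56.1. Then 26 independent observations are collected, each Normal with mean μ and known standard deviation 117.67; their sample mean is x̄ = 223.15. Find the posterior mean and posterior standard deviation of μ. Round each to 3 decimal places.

With known σ, the Normal prior is conjugate. Weight on the data is w = (n/σ²)/(n/σ² + 1/τ₀²) = 0.00187777/(0.00187777+0.00031774) = 0.85528.
Posterior mean = w·x̄ + (1−w)·μ₀ = 0.85528·223.15 + 0.14472·401.46 = 248.956. Posterior variance = 1/(0.00187777+0.00031774) = 455.475, so SD = 21.342.

Posterior mean ≈ 248.956; posterior SD ≈ 21.342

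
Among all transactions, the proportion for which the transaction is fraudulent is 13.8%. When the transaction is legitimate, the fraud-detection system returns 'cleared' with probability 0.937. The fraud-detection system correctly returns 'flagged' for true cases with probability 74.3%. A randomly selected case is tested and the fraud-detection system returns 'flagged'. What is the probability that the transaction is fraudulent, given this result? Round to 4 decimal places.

Let H be the event that the transaction is fraudulent. P(H) = 0.138, so P(¬H) = 0.862. With E the 'flagged' result, P(E|H) = 0.743 and P(E|¬H) = 0.063.
P(E) = 0.743·0.138 + 0.063·0.862 = 0.10253 + 0.054306 = 0.15684.
By Bayes' theorem, P(H|E) = 0.10253 / 0.15684 = 0.6537.

P(H | E) ≈ 0.6537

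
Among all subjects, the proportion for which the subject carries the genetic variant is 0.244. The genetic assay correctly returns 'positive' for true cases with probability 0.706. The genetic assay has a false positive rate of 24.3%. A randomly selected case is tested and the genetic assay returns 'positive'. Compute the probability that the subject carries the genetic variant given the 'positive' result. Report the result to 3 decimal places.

Write H for 'the subject carries the genetic variant'. Prior odds H:¬H = 0.244/0.756 = 0.32275. For the 'positive' outcome, the likelihood ratio is 0.706/0.243 = 2.9053.
Posterior odds = 0.32275 × 2.9053 = 0.93771, so P(H|E) = 0.93771/(1+0.93771) = 0.484.

P(H | E) ≈ 0.484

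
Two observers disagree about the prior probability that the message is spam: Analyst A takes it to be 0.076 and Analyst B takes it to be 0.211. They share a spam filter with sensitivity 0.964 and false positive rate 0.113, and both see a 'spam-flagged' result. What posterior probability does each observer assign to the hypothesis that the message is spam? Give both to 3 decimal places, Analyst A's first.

The likelihood ratio for a 'spam-flagged' result is 0.964/0.113 = 8.5310.
Analyst A: prior odds 0.076/0.924 = 0.082251; posterior odds 0.70168; posterior probability 0.412.
Analyst B: prior odds 0.211/0.789 = 0.26743; posterior odds 2.2814; posterior probability 0.695.

Analyst A: 0.412; Analyst B: 0.695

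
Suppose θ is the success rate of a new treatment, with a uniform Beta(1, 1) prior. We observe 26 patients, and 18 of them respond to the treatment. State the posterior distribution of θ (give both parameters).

Posterior: Beta(19, 9)

Observing 18 successes and 8 failures updates Beta(1, 1) by adding the success and failure counts to the two shape parameters: α = 1+18 = 19, β = 1+8 = 9.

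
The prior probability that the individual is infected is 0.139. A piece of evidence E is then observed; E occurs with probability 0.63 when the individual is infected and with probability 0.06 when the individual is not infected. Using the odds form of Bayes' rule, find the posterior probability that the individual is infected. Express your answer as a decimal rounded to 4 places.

Prior odds = 0.139/(1−0.139) = 0.16144. In log-odds, ln(0.16144) = -1.8236.
Add log likelihood ratio: ln(10.500) = 2.3514.
Posterior log-odds = 0.52775, so posterior odds = exp(0.52775) = 1.6951. Converting, P(H|E) = 1.6951/2.6951 = 0.6290.

Posterior probability ≈ 0.6290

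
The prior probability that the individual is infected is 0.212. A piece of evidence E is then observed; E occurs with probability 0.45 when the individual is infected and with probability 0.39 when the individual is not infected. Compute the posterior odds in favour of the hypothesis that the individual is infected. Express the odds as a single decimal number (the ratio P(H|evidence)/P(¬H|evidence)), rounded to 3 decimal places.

Prior odds = 0.212/(1−0.212) = 0.26904. In log-odds, ln(0.26904) = -1.3129.
Add log likelihood ratio: ln(1.1538) = 0.14310.
Posterior log-odds = -1.1698, so posterior odds = exp(-1.1698) = 0.31043.

Posterior odds ≈ 0.310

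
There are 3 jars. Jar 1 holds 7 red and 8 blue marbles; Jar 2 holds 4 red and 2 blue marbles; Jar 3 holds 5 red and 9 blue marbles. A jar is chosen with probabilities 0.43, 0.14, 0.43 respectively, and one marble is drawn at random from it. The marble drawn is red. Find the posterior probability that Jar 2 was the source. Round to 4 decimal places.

P(red|Jar 1) = 0.4667; P(red|Jar 2) = 0.6667; P(red|Jar 3) = 0.3571.
Prior × likelihood for each source: 0.43·0.4667=0.2007, 0.14·0.6667=0.09333, 0.43·0.3571=0.1536. Summing gives P(red) = 0.44757.
P(Jar 2 | red) = 0.09333 / 0.44757 = 0.2085.

Posterior probability ≈ 0.2085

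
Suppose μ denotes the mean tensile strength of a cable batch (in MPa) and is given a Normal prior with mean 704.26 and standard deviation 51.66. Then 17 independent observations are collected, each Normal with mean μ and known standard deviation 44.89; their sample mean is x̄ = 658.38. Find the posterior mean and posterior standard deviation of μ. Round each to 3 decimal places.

With known σ, the Normal prior is conjugate. Weight on the data is w = (n/σ²)/(n/σ² + 1/τ₀²) = 0.00843626/(0.00843626+0.00037471) = 0.95747.
Posterior mean = w·x̄ + (1−w)·μ₀ = 0.95747·658.38 + 0.042527·704.26 = 660.331. Posterior variance = 1/(0.00843626+0.00037471) = 113.495, so SD = 10.653.

Posterior mean ≈ 660.331; posterior SD ≈ 10.653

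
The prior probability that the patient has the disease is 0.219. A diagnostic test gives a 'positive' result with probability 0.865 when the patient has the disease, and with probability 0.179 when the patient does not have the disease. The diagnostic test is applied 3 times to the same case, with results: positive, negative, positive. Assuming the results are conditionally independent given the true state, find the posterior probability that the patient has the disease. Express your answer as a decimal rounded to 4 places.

Posterior P(H) ≈ 0.5185

With H the event that the patient has the disease, the joint likelihood of the observed sequence is P(data|H) = 0.865·0.135·0.865 = 0.10101 and P(data|¬H) = 0.179·0.821·0.179 = 0.026306.
Bayes: P(H|data) = 0.219·0.10101 / (0.219·0.10101 + 0.781·0.026306) = 0.022121/0.042666 = 0.5185.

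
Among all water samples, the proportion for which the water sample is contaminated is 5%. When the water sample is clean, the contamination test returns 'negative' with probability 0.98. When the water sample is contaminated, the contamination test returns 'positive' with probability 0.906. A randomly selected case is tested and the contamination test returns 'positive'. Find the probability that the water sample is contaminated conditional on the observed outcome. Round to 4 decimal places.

Write H for 'the water sample is contaminated'. Prior odds H:¬H = 0.05/0.95 = 0.052632. For the 'positive' outcome, the likelihood ratio is 0.906/0.02 = 45.300.
Posterior odds = 0.052632 × 45.300 = 2.3842, so P(H|E) = 2.3842/(1+2.3842) = 0.7045.

P(H | E) ≈ 0.7045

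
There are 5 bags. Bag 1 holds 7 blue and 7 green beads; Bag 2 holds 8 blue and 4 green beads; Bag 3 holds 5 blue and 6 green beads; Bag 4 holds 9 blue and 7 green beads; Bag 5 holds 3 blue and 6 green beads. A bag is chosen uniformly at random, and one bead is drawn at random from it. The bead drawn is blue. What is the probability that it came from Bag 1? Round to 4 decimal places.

Posterior probability ≈ 0.1986

P(blue|Bag 1) = 0.5; P(blue|Bag 2) = 0.6667; P(blue|Bag 3) = 0.4545; P(blue|Bag 4) = 0.5625; P(blue|Bag 5) = 0.3333.
Prior × likelihood for each source: 0.2·0.5=0.1000, 0.2·0.6667=0.1333, 0.2·0.4545=0.09091, 0.2·0.5625=0.1125, 0.2·0.3333=0.06667. Summing gives P(blue) = 0.50341.
P(Bag 1 | blue) = 0.1000 / 0.50341 = 0.1986.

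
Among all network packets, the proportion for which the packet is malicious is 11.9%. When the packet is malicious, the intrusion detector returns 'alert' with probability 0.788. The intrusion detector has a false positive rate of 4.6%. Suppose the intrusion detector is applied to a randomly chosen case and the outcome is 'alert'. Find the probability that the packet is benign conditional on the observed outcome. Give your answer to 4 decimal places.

Write H for 'the packet is malicious'. Prior odds H:¬H = 0.119/0.881 = 0.13507. For the 'alert' outcome, the likelihood ratio is 0.788/0.046 = 17.130.
Posterior odds = 0.13507 × 17.130 = 2.3139, so P(H|E) = 2.3139/(1+2.3139) = 0.6982. Then P(¬H|E) = 1 − 0.6982 = 0.3018.

P(¬H | E) ≈ 0.3018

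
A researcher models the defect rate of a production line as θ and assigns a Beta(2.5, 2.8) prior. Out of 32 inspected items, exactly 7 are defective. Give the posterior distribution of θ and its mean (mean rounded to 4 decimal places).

The binomial likelihood is conjugate to the Beta prior: with 7 successes and 25 failures, the posterior is Beta(2.5+7, 2.8+25) = Beta(9.5, 27.8).
Posterior mean = α/(α+β) = 9.5/37.3 = 0.2547.

Posterior: Beta(9.5, 27.8); mean ≈ 0.2547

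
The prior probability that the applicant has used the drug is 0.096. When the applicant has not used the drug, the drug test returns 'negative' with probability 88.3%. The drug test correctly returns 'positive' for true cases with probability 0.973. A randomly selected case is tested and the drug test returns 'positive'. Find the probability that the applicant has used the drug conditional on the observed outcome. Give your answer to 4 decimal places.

P(H | E) ≈ 0.4690

Let H be the event that the applicant has used the drug. P(H) = 0.096, so P(¬H) = 0.904. With E the 'positive' result, P(E|H) = 0.973 and P(E|¬H) = 0.117.
P(E) = 0.973·0.096 + 0.117·0.904 = 0.093408 + 0.10577 = 0.19918.
By Bayes' theorem, P(H|E) = 0.093408 / 0.19918 = 0.4690.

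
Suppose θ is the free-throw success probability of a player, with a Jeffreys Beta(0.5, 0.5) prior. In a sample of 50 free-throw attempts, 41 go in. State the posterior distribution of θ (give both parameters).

Observing 41 successes and 9 failures updates Beta(0.5, 0.5) by adding the success and failure counts to the two shape parameters: α = 0.5+41 = 41.5, β = 0.5+9 = 9.5.

Posterior: Beta(41.5, 9.5)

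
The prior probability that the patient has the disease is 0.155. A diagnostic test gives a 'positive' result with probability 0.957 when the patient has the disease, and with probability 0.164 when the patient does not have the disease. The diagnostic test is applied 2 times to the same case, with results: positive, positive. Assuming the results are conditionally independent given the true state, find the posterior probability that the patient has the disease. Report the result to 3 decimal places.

Posterior P(H) ≈ 0.862

Let H be the event that the patient has the disease; start with P(H) = 0.155. P('positive'|H) = 0.957, P('positive'|¬H) = 0.164.
Update on result 1 ('positive'): P(H) ← 0.957·0.1550 / (0.957·0.1550 + 0.164·0.8450) = 0.14833/0.28692 = 0.5170.
Update on result 2 ('positive'): P(H) ← 0.957·0.5170 / (0.957·0.5170 + 0.164·0.4830) = 0.49477/0.57398 = 0.8620.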